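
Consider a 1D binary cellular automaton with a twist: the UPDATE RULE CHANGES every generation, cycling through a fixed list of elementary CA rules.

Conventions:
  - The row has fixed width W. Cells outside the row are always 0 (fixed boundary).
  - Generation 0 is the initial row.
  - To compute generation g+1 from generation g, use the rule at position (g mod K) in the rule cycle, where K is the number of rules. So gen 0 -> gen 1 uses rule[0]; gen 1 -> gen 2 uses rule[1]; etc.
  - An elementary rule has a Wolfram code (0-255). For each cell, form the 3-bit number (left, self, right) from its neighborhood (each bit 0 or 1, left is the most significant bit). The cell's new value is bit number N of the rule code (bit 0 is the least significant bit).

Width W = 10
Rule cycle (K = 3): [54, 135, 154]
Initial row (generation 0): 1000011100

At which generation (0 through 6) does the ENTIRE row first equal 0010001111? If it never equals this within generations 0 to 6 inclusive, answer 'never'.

Gen 0: 1000011100
Gen 1 (rule 54): 1100100010
Gen 2 (rule 135): 0001101110
Gen 3 (rule 154): 0011001101
Gen 4 (rule 54): 0100110011
Gen 5 (rule 135): 1101000100
Gen 6 (rule 154): 1000101010

Answer: never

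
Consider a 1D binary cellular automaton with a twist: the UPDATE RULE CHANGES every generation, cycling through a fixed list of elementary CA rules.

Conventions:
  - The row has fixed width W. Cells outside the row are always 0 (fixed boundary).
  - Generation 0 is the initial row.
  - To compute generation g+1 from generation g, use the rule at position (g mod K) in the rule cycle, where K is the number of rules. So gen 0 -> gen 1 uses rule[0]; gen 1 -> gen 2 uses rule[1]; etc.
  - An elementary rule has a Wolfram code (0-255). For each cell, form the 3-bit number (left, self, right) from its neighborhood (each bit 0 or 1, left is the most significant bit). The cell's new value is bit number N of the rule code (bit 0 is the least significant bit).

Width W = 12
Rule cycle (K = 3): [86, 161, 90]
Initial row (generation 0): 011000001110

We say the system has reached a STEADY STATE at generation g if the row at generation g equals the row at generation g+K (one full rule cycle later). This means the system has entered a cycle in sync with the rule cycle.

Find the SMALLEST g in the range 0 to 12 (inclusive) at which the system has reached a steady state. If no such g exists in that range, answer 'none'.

Gen 0: 011000001110
Gen 1 (rule 86): 101100010011
Gen 2 (rule 161): 010001000000
Gen 3 (rule 90): 101010100000
Gen 4 (rule 86): 101010110000
Gen 5 (rule 161): 010101000111
Gen 6 (rule 90): 100000101101
Gen 7 (rule 86): 110001100101
Gen 8 (rule 161): 000100000010
Gen 9 (rule 90): 001010000101
Gen 10 (rule 86): 011011001101
Gen 11 (rule 161): 000100000010
Gen 12 (rule 90): 001010000101
Gen 13 (rule 86): 011011001101
Gen 14 (rule 161): 000100000010
Gen 15 (rule 90): 001010000101

Answer: 8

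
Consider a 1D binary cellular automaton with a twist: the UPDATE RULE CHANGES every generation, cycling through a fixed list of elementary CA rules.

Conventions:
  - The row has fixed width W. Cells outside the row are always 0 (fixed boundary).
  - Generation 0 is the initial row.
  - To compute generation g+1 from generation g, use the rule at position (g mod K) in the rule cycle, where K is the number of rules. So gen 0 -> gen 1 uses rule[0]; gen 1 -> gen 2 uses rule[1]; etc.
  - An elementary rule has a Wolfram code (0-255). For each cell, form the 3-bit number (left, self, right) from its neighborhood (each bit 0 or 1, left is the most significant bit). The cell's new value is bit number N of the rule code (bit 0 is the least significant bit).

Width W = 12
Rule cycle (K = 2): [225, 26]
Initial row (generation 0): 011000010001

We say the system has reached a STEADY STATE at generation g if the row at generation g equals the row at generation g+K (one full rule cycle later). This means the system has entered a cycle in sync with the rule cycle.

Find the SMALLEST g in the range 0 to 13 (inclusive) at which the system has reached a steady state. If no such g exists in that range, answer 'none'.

Gen 0: 011000010001
Gen 1 (rule 225): 001011000100
Gen 2 (rule 26): 010010101010
Gen 3 (rule 225): 000001010100
Gen 4 (rule 26): 000010000010
Gen 5 (rule 225): 111000111000
Gen 6 (rule 26): 100101100100
Gen 7 (rule 225): 000010100001
Gen 8 (rule 26): 000100010010
Gen 9 (rule 225): 110001000000
Gen 10 (rule 26): 101010100000
Gen 11 (rule 225): 010101001111
Gen 12 (rule 26): 100000111000
Gen 13 (rule 225): 001110011011
Gen 14 (rule 26): 011001110010
Gen 15 (rule 225): 001000110000

Answer: none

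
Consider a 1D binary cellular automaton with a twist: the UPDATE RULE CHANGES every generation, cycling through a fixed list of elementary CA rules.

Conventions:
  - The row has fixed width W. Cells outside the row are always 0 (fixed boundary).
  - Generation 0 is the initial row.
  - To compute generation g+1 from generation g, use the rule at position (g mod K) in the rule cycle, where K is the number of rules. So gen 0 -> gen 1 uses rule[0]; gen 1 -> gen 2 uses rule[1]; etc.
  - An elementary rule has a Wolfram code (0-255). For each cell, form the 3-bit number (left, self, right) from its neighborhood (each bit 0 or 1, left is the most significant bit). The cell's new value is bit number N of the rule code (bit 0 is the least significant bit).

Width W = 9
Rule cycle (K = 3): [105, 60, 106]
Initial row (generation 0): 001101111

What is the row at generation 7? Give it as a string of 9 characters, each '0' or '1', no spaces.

Gen 0: 001101111
Gen 1 (rule 105): 101111001
Gen 2 (rule 60): 111000101
Gen 3 (rule 106): 101001010
Gen 4 (rule 105): 010000100
Gen 5 (rule 60): 011000110
Gen 6 (rule 106): 111001110
Gen 7 (rule 105): 101001010

Answer: 101001010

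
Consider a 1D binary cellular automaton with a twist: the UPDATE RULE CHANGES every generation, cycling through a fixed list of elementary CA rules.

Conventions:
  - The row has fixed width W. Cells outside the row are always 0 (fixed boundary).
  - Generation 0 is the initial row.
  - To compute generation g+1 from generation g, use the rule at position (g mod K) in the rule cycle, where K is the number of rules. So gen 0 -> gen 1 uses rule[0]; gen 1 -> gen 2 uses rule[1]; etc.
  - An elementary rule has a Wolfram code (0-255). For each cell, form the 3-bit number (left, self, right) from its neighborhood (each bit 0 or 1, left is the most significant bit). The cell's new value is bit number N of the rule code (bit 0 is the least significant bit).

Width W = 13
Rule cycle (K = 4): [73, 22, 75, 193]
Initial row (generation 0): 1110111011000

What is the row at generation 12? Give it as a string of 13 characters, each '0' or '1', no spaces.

Answer: 0110001100001

Derivation:
Gen 0: 1110111011000
Gen 1 (rule 73): 1010101011011
Gen 2 (rule 22): 1010101000000
Gen 3 (rule 75): 0000000011111
Gen 4 (rule 193): 1111111001111
Gen 5 (rule 73): 1000001001001
Gen 6 (rule 22): 1100011111111
Gen 7 (rule 75): 1101110000001
Gen 8 (rule 193): 0100110111100
Gen 9 (rule 73): 0000110100101
Gen 10 (rule 22): 0001000111101
Gen 11 (rule 75): 1110011100100
Gen 12 (rule 193): 0110001100001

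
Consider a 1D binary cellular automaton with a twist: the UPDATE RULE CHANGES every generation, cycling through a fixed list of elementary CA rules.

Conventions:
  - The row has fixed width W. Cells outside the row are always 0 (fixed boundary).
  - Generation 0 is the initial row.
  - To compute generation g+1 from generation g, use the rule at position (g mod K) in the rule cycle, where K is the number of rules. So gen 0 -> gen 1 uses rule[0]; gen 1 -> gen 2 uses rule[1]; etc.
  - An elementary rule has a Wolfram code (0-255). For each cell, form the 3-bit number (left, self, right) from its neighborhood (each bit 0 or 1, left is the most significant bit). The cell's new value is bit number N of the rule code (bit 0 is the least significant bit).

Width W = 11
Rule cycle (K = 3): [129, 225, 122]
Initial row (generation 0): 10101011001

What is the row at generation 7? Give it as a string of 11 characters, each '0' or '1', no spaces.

Answer: 00100110000

Derivation:
Gen 0: 10101011001
Gen 1 (rule 129): 00000000000
Gen 2 (rule 225): 11111111111
Gen 3 (rule 122): 10000000001
Gen 4 (rule 129): 00111111100
Gen 5 (rule 225): 10011111101
Gen 6 (rule 122): 01110000110
Gen 7 (rule 129): 00100110000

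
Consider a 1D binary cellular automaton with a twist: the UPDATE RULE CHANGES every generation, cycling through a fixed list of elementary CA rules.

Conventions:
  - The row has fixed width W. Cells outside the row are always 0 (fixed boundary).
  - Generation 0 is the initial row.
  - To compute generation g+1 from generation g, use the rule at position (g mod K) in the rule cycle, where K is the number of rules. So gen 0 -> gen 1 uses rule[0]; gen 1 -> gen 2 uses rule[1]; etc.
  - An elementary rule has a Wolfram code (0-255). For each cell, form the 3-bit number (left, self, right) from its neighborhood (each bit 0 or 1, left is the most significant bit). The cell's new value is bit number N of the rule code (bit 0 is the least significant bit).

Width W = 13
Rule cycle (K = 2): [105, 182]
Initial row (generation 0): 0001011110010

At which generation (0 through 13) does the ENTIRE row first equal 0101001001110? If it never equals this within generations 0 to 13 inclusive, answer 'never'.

Gen 0: 0001011110010
Gen 1 (rule 105): 1100110010000
Gen 2 (rule 182): 0011001111000
Gen 3 (rule 105): 1011001001011
Gen 4 (rule 182): 1100111111100
Gen 5 (rule 105): 1100100000101
Gen 6 (rule 182): 0011110001111
Gen 7 (rule 105): 1010010101001
Gen 8 (rule 182): 1111111111111
Gen 9 (rule 105): 1000000000001
Gen 10 (rule 182): 1100000000011
Gen 11 (rule 105): 1101111111011
Gen 12 (rule 182): 0010111110100
Gen 13 (rule 105): 1001100011001

Answer: never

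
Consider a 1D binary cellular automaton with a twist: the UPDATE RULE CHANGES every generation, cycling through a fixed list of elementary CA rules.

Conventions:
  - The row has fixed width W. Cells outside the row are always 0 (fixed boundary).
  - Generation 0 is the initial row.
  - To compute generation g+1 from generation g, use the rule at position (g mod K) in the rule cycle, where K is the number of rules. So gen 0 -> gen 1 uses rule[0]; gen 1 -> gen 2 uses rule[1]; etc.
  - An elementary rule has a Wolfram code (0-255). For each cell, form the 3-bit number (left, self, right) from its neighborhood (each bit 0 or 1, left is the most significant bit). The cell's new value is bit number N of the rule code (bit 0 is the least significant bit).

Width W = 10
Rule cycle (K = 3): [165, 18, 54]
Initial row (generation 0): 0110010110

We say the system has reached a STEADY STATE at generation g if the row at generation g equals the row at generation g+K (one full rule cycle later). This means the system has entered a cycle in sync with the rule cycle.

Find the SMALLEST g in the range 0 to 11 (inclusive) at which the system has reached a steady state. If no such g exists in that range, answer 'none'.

Answer: none

Derivation:
Gen 0: 0110010110
Gen 1 (rule 165): 0000011000
Gen 2 (rule 18): 0000100100
Gen 3 (rule 54): 0001111110
Gen 4 (rule 165): 1100111100
Gen 5 (rule 18): 0011000010
Gen 6 (rule 54): 0100100111
Gen 7 (rule 165): 0100100010
Gen 8 (rule 18): 1011010101
Gen 9 (rule 54): 1100111111
Gen 10 (rule 165): 0000011110
Gen 11 (rule 18): 0000100001
Gen 12 (rule 54): 0001110011
Gen 13 (rule 165): 1100100000
Gen 14 (rule 18): 0011010000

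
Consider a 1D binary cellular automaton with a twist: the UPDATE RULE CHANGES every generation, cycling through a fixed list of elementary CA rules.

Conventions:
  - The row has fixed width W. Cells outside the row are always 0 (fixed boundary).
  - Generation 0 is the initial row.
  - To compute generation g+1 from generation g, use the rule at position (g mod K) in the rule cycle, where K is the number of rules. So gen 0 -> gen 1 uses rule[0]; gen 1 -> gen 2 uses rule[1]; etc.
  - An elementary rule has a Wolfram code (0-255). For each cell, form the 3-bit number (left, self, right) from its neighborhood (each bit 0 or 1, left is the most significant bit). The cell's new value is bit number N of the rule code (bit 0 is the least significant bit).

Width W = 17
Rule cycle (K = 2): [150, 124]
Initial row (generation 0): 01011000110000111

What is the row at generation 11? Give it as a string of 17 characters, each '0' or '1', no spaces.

Answer: 01110111100000100

Derivation:
Gen 0: 01011000110000111
Gen 1 (rule 150): 11000101001001010
Gen 2 (rule 124): 11100111101101111
Gen 3 (rule 150): 01011011000000110
Gen 4 (rule 124): 01111111100000111
Gen 5 (rule 150): 10111111010001010
Gen 6 (rule 124): 11100001111001111
Gen 7 (rule 150): 01010010110110110
Gen 8 (rule 124): 01111011111111111
Gen 9 (rule 150): 10110001111111110
Gen 10 (rule 124): 11111001000000011
Gen 11 (rule 150): 01110111100000100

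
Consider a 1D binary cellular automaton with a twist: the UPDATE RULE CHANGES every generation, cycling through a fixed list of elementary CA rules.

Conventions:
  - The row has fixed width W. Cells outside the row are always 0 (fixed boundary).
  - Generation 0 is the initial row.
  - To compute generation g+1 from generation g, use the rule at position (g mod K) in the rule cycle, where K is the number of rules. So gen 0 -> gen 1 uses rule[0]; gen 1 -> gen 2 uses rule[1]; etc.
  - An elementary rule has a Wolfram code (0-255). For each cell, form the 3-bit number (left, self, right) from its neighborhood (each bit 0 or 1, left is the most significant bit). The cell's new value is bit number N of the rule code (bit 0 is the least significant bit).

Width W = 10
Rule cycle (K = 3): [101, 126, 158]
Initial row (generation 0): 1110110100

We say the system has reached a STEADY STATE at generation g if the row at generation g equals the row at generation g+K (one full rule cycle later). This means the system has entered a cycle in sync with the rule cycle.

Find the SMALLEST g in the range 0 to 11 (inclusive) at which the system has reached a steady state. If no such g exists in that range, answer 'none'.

Gen 0: 1110110100
Gen 1 (rule 101): 0011011101
Gen 2 (rule 126): 0111110111
Gen 3 (rule 158): 1111100110
Gen 4 (rule 101): 0000100010
Gen 5 (rule 126): 0001110111
Gen 6 (rule 158): 0011100110
Gen 7 (rule 101): 1000100010
Gen 8 (rule 126): 1101110111
Gen 9 (rule 158): 1001100110
Gen 10 (rule 101): 1000100010
Gen 11 (rule 126): 1101110111
Gen 12 (rule 158): 1001100110
Gen 13 (rule 101): 1000100010
Gen 14 (rule 126): 1101110111

Answer: 7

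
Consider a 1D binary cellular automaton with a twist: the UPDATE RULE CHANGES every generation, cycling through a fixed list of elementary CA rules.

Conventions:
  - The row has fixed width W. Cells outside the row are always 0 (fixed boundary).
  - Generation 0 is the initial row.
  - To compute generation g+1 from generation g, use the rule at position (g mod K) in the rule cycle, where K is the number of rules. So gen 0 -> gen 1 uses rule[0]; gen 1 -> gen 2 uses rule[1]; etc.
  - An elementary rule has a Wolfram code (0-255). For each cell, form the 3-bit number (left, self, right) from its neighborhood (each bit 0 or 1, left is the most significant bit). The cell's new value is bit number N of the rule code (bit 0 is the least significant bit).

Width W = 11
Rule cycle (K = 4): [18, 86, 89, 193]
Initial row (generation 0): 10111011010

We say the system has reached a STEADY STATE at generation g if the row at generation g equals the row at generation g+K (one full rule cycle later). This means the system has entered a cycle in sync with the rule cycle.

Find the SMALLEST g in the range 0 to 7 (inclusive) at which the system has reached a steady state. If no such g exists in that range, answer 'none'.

Answer: 5

Derivation:
Gen 0: 10111011010
Gen 1 (rule 18): 00000000001
Gen 2 (rule 86): 00000000011
Gen 3 (rule 89): 11111111011
Gen 4 (rule 193): 01111111001
Gen 5 (rule 18): 10000000110
Gen 6 (rule 86): 11000001011
Gen 7 (rule 89): 11111100011
Gen 8 (rule 193): 01111101001
Gen 9 (rule 18): 10000000110
Gen 10 (rule 86): 11000001011
Gen 11 (rule 89): 11111100011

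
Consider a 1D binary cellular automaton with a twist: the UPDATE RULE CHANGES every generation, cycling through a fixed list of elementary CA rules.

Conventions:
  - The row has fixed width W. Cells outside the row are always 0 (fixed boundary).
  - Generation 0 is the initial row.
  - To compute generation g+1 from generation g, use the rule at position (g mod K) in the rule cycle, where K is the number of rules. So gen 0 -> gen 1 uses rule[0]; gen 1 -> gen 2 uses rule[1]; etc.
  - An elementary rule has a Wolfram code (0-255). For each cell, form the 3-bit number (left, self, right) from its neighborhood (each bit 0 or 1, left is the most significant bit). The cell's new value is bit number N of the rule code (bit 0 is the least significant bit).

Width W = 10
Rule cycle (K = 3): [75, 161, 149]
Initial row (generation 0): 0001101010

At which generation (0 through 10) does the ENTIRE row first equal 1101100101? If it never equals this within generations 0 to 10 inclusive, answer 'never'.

Answer: 7

Derivation:
Gen 0: 0001101010
Gen 1 (rule 75): 1111100000
Gen 2 (rule 161): 0111001111
Gen 3 (rule 149): 0010100110
Gen 4 (rule 75): 1100001110
Gen 5 (rule 161): 0001100100
Gen 6 (rule 149): 1100010111
Gen 7 (rule 75): 1101100101
Gen 8 (rule 161): 0010000010
Gen 9 (rule 149): 1011111011
Gen 10 (rule 75): 0010001011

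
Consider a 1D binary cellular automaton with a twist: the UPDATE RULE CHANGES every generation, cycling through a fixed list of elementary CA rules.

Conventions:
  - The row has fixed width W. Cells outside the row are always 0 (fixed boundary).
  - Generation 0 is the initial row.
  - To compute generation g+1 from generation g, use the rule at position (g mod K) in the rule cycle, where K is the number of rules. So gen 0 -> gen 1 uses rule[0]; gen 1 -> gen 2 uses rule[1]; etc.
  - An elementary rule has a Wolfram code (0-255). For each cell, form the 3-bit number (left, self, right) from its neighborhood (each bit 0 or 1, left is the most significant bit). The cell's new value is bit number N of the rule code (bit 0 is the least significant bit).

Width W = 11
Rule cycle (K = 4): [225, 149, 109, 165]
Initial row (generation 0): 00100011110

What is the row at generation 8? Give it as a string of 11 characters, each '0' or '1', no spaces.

Gen 0: 00100011110
Gen 1 (rule 225): 10001001110
Gen 2 (rule 149): 11101100101
Gen 3 (rule 109): 10111100111
Gen 4 (rule 165): 11011000010
Gen 5 (rule 225): 01101011000
Gen 6 (rule 149): 00001000111
Gen 7 (rule 109): 11101010101
Gen 8 (rule 165): 01011111111

Answer: 01011111111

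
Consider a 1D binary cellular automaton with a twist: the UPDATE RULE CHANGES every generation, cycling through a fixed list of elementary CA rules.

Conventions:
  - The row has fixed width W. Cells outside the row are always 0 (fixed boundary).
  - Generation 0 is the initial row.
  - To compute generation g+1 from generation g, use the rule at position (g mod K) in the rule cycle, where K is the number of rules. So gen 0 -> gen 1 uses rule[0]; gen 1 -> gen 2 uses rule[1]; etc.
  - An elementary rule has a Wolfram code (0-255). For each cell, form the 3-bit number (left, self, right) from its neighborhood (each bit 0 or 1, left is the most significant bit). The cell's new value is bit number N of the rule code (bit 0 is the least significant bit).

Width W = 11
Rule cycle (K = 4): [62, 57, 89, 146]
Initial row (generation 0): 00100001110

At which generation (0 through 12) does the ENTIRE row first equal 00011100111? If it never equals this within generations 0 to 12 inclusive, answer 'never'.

Answer: never

Derivation:
Gen 0: 00100001110
Gen 1 (rule 62): 01110011001
Gen 2 (rule 57): 01001010100
Gen 3 (rule 89): 00100000011
Gen 4 (rule 146): 01010000100
Gen 5 (rule 62): 11111001110
Gen 6 (rule 57): 10000101001
Gen 7 (rule 89): 01110000100
Gen 8 (rule 146): 10101001010
Gen 9 (rule 62): 11111111111
Gen 10 (rule 57): 10000000000
Gen 11 (rule 89): 01111111111
Gen 12 (rule 146): 10111111110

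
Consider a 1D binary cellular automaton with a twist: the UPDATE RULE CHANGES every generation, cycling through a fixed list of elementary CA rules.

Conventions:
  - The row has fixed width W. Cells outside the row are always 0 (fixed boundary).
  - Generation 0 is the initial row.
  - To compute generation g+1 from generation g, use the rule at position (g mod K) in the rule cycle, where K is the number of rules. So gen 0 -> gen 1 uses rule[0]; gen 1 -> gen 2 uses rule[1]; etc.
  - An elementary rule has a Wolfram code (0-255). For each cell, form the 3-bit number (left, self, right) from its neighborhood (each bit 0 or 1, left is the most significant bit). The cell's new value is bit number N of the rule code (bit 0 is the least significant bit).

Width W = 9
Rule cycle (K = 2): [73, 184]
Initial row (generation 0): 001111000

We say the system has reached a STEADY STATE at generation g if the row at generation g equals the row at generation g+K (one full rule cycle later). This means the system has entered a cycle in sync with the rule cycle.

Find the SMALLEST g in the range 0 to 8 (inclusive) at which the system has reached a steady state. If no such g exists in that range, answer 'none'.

Answer: none

Derivation:
Gen 0: 001111000
Gen 1 (rule 73): 101001011
Gen 2 (rule 184): 010100110
Gen 3 (rule 73): 000000110
Gen 4 (rule 184): 000000101
Gen 5 (rule 73): 111110000
Gen 6 (rule 184): 111101000
Gen 7 (rule 73): 100100011
Gen 8 (rule 184): 010010010
Gen 9 (rule 73): 000000000
Gen 10 (rule 184): 000000000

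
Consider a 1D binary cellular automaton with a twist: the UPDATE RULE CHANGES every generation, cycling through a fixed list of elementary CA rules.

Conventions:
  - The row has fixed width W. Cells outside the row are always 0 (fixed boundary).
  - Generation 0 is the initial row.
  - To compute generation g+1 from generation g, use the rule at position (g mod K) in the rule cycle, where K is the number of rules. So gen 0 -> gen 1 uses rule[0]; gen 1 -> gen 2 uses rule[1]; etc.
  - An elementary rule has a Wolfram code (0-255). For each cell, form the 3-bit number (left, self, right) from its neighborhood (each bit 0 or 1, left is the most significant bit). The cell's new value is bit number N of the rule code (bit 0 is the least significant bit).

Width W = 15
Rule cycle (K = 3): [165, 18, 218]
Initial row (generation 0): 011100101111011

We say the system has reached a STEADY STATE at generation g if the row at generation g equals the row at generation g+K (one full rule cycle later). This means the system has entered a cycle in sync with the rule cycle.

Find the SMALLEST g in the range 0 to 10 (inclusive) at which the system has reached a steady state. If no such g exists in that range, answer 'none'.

Answer: 5

Derivation:
Gen 0: 011100101111011
Gen 1 (rule 165): 001000110110100
Gen 2 (rule 18): 010101000000010
Gen 3 (rule 218): 100000100000101
Gen 4 (rule 165): 101110101110111
Gen 5 (rule 18): 000000000000000
Gen 6 (rule 218): 000000000000000
Gen 7 (rule 165): 111111111111111
Gen 8 (rule 18): 000000000000000
Gen 9 (rule 218): 000000000000000
Gen 10 (rule 165): 111111111111111
Gen 11 (rule 18): 000000000000000
Gen 12 (rule 218): 000000000000000
Gen 13 (rule 165): 111111111111111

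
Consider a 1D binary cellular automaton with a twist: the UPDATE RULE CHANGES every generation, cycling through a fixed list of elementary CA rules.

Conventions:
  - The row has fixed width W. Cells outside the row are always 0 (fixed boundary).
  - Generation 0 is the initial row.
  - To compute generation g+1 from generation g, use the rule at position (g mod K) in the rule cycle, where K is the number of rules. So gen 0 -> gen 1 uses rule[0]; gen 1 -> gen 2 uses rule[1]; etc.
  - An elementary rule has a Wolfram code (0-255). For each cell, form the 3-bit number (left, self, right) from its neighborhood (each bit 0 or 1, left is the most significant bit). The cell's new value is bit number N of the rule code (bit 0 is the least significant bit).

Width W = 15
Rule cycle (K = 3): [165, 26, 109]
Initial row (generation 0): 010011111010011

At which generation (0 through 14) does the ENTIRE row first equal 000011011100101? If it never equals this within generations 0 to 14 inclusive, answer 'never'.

Gen 0: 010011111010011
Gen 1 (rule 165): 010001110110000
Gen 2 (rule 26): 101011000101000
Gen 3 (rule 109): 111111010111011
Gen 4 (rule 165): 011110111010100
Gen 5 (rule 26): 110000100000010
Gen 6 (rule 109): 110110101111010
Gen 7 (rule 165): 001001110110110
Gen 8 (rule 26): 010111000100101
Gen 9 (rule 109): 011101010100111
Gen 10 (rule 165): 001011111100010
Gen 11 (rule 26): 010010000010101
Gen 12 (rule 109): 010010111011111
Gen 13 (rule 165): 010011010101110
Gen 14 (rule 26): 101110000001001

Answer: never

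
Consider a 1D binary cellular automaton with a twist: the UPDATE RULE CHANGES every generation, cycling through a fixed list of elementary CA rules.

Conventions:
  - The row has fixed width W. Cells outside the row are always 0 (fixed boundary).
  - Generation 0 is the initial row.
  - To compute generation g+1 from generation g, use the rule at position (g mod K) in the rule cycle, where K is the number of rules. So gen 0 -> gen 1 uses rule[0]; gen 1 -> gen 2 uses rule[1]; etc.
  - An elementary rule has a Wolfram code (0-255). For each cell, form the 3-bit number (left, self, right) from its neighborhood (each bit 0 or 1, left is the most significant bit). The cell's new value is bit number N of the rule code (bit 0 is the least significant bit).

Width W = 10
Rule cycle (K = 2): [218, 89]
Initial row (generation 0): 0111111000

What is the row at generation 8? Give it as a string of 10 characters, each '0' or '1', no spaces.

Gen 0: 0111111000
Gen 1 (rule 218): 1111111100
Gen 2 (rule 89): 1000000111
Gen 3 (rule 218): 0100001111
Gen 4 (rule 89): 0011101001
Gen 5 (rule 218): 0111100110
Gen 6 (rule 89): 0100110111
Gen 7 (rule 218): 1011110111
Gen 8 (rule 89): 0010010101

Answer: 0010010101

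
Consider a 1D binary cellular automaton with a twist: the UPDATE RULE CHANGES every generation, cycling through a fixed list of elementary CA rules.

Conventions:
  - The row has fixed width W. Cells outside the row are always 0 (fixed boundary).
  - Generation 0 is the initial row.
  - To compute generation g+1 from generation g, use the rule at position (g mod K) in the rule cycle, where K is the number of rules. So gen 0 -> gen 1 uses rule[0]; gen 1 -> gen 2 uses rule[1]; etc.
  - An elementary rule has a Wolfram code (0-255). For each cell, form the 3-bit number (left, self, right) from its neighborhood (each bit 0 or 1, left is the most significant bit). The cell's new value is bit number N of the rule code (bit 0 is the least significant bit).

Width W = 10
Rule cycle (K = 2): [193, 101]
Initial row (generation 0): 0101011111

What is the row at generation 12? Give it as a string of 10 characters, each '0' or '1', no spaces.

Answer: 0110101101

Derivation:
Gen 0: 0101011111
Gen 1 (rule 193): 0000001111
Gen 2 (rule 101): 1111100001
Gen 3 (rule 193): 0111101100
Gen 4 (rule 101): 0000110101
Gen 5 (rule 193): 1110010000
Gen 6 (rule 101): 0010010111
Gen 7 (rule 193): 1000000011
Gen 8 (rule 101): 1011111001
Gen 9 (rule 193): 0001111000
Gen 10 (rule 101): 1100001011
Gen 11 (rule 193): 0101100001
Gen 12 (rule 101): 0110101101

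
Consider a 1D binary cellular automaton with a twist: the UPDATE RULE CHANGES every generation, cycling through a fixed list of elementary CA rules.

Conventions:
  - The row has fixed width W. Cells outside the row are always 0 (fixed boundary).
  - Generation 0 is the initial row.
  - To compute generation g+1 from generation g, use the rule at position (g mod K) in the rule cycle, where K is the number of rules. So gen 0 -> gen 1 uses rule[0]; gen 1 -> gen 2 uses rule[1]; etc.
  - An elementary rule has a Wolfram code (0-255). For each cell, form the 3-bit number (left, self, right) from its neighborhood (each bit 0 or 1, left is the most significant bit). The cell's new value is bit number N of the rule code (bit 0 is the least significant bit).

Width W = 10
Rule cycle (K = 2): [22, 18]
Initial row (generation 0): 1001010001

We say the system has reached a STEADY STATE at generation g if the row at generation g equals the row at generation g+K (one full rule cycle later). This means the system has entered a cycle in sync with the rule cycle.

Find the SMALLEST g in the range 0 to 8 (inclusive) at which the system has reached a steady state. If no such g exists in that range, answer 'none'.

Answer: 2

Derivation:
Gen 0: 1001010001
Gen 1 (rule 22): 1111011011
Gen 2 (rule 18): 0000000000
Gen 3 (rule 22): 0000000000
Gen 4 (rule 18): 0000000000
Gen 5 (rule 22): 0000000000
Gen 6 (rule 18): 0000000000
Gen 7 (rule 22): 0000000000
Gen 8 (rule 18): 0000000000
Gen 9 (rule 22): 0000000000
Gen 10 (rule 18): 0000000000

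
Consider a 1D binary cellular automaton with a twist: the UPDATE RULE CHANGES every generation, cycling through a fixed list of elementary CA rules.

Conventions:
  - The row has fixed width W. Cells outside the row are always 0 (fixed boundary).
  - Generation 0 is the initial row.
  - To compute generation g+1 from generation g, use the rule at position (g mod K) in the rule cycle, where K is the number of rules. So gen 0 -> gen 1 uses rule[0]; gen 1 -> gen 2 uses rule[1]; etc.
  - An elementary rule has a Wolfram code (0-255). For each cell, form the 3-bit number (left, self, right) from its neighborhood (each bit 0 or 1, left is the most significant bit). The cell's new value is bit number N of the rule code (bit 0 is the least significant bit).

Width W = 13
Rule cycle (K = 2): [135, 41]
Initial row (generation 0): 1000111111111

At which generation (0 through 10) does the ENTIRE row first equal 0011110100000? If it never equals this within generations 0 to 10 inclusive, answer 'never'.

Answer: 4

Derivation:
Gen 0: 1000111111111
Gen 1 (rule 135): 1011011111110
Gen 2 (rule 41): 0110110000000
Gen 3 (rule 135): 1000000111111
Gen 4 (rule 41): 0011110100000
Gen 5 (rule 135): 1101100101111
Gen 6 (rule 41): 1011000011000
Gen 7 (rule 135): 1000011100011
Gen 8 (rule 41): 0011010001010
Gen 9 (rule 135): 1100010111010
Gen 10 (rule 41): 1001001100100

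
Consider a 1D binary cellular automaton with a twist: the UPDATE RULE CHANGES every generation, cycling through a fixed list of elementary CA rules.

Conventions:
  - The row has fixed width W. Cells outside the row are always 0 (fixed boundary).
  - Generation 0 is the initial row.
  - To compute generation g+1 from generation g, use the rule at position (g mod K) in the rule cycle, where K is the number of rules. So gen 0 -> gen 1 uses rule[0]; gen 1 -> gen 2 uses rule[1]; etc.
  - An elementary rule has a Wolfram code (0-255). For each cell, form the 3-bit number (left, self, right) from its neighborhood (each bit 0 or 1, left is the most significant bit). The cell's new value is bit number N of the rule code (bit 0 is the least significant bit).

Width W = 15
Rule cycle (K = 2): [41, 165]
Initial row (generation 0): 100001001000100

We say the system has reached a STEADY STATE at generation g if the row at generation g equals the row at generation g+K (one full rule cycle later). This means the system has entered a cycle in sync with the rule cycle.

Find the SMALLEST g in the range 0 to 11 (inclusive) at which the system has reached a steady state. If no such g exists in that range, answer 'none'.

Answer: none

Derivation:
Gen 0: 100001001000100
Gen 1 (rule 41): 001100000010001
Gen 2 (rule 165): 100001111010101
Gen 3 (rule 41): 001101000101010
Gen 4 (rule 165): 100011010111110
Gen 5 (rule 41): 001010101100000
Gen 6 (rule 165): 101111110001111
Gen 7 (rule 41): 011000000101000
Gen 8 (rule 165): 000011110111011
Gen 9 (rule 41): 111010001100110
Gen 10 (rule 165): 010110100000000
Gen 11 (rule 41): 001101001111111
Gen 12 (rule 165): 100011000111110
Gen 13 (rule 41): 001010010100000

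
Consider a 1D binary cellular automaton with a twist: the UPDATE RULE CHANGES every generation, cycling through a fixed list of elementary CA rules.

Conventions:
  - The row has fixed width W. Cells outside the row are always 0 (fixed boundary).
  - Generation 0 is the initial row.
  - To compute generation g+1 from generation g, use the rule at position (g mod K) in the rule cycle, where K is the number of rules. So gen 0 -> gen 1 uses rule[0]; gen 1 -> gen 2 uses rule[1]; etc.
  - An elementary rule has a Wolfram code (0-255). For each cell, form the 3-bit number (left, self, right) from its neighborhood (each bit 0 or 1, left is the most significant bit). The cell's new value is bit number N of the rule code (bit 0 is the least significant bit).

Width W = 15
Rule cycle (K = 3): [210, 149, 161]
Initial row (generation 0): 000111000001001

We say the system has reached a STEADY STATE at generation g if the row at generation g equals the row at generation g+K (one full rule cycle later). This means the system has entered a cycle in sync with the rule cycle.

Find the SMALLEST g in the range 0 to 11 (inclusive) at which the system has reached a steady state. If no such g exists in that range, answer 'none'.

Gen 0: 000111000001001
Gen 1 (rule 210): 001011100010110
Gen 2 (rule 149): 101001011010001
Gen 3 (rule 161): 010000100100100
Gen 4 (rule 210): 101001011011010
Gen 5 (rule 149): 101101000000011
Gen 6 (rule 161): 010010011111000
Gen 7 (rule 210): 101101101111100
Gen 8 (rule 149): 100000000111011
Gen 9 (rule 161): 001111110010100
Gen 10 (rule 210): 010111111100010
Gen 11 (rule 149): 010011111011011
Gen 12 (rule 161): 000001110100100
Gen 13 (rule 210): 000010110011010
Gen 14 (rule 149): 111010001000011

Answer: none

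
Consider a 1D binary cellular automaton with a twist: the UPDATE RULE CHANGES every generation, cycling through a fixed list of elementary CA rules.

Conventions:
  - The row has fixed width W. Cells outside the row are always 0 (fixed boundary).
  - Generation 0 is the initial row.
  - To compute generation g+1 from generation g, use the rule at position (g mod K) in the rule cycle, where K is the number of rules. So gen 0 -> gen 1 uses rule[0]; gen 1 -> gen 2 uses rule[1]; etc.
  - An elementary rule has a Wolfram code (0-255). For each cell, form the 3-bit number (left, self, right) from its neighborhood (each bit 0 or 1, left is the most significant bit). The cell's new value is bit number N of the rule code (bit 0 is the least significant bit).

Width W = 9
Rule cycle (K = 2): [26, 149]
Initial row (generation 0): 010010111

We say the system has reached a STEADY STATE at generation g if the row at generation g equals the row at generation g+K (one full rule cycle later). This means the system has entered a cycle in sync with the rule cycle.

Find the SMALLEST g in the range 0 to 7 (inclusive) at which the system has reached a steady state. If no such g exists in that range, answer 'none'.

Gen 0: 010010111
Gen 1 (rule 26): 101100100
Gen 2 (rule 149): 100010111
Gen 3 (rule 26): 010100100
Gen 4 (rule 149): 010110111
Gen 5 (rule 26): 100100100
Gen 6 (rule 149): 110110111
Gen 7 (rule 26): 100100100
Gen 8 (rule 149): 110110111
Gen 9 (rule 26): 100100100

Answer: 5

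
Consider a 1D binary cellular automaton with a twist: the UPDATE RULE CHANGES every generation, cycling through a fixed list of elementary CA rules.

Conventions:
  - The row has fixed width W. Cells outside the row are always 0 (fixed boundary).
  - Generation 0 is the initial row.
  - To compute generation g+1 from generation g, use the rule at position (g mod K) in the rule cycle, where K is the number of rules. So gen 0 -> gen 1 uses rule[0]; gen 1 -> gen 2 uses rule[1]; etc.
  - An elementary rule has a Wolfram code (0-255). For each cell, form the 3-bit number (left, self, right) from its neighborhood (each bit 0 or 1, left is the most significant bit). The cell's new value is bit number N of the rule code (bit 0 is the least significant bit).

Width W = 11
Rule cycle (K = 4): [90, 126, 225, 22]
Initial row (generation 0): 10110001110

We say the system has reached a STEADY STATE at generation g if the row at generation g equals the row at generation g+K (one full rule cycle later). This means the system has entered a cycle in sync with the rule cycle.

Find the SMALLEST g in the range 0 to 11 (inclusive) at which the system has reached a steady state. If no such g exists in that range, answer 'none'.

Answer: 8

Derivation:
Gen 0: 10110001110
Gen 1 (rule 90): 00111011011
Gen 2 (rule 126): 01101111111
Gen 3 (rule 225): 00110111111
Gen 4 (rule 22): 01000000000
Gen 5 (rule 90): 10100000000
Gen 6 (rule 126): 11110000000
Gen 7 (rule 225): 01110111111
Gen 8 (rule 22): 10000000000
Gen 9 (rule 90): 01000000000
Gen 10 (rule 126): 11100000000
Gen 11 (rule 225): 01101111111
Gen 12 (rule 22): 10000000000
Gen 13 (rule 90): 01000000000
Gen 14 (rule 126): 11100000000
Gen 15 (rule 225): 01101111111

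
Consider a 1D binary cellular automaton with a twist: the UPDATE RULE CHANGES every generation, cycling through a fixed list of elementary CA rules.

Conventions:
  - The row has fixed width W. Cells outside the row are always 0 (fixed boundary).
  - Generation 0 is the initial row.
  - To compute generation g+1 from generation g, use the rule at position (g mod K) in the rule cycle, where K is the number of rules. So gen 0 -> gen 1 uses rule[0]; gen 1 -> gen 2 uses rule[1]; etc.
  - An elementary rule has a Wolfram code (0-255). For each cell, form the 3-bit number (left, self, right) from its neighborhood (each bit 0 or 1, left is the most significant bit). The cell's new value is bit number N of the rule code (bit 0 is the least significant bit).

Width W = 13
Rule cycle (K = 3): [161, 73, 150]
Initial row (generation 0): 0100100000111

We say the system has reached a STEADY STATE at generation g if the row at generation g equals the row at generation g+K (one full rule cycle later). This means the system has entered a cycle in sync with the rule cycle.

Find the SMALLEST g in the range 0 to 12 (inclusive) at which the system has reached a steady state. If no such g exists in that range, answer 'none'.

Gen 0: 0100100000111
Gen 1 (rule 161): 0000001110010
Gen 2 (rule 73): 1111101010000
Gen 3 (rule 150): 0111001011000
Gen 4 (rule 161): 0010000100011
Gen 5 (rule 73): 1000110001011
Gen 6 (rule 150): 1101001011000
Gen 7 (rule 161): 0010000100011
Gen 8 (rule 73): 1000110001011
Gen 9 (rule 150): 1101001011000
Gen 10 (rule 161): 0010000100011
Gen 11 (rule 73): 1000110001011
Gen 12 (rule 150): 1101001011000
Gen 13 (rule 161): 0010000100011
Gen 14 (rule 73): 1000110001011
Gen 15 (rule 150): 1101001011000

Answer: 4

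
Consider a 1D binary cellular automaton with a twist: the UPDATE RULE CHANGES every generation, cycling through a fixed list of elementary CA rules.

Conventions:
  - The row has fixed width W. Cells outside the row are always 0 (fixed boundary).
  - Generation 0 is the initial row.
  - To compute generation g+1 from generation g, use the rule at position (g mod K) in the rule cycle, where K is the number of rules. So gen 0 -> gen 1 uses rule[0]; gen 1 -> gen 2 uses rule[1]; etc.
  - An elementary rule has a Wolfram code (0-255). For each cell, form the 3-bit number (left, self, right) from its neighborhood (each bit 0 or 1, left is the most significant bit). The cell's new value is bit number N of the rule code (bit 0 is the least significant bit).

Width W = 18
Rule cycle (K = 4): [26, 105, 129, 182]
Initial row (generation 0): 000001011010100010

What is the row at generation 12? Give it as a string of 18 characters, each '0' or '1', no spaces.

Gen 0: 000001011010100010
Gen 1 (rule 26): 000010010000010101
Gen 2 (rule 105): 111000000111001010
Gen 3 (rule 129): 010011110010000000
Gen 4 (rule 182): 111101101111000000
Gen 5 (rule 26): 100001001000100000
Gen 6 (rule 105): 001100000010001111
Gen 7 (rule 129): 100001111000100110
Gen 8 (rule 182): 110010110101111001
Gen 9 (rule 26): 101100100001000110
Gen 10 (rule 105): 011100001100010110
Gen 11 (rule 129): 001001100001000000
Gen 12 (rule 182): 011110010011100000

Answer: 011110010011100000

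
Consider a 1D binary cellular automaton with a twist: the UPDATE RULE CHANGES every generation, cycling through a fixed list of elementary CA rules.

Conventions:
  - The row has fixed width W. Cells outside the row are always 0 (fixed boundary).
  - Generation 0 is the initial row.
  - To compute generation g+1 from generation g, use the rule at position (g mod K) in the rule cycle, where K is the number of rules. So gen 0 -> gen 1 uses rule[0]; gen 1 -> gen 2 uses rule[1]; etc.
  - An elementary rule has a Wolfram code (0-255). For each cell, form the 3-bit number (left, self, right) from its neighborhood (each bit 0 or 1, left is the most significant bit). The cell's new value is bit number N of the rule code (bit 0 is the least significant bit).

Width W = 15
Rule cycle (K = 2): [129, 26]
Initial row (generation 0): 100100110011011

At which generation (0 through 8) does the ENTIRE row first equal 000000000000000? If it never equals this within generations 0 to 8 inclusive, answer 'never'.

Gen 0: 100100110011011
Gen 1 (rule 129): 000000000000000
Gen 2 (rule 26): 000000000000000
Gen 3 (rule 129): 111111111111111
Gen 4 (rule 26): 100000000000000
Gen 5 (rule 129): 001111111111111
Gen 6 (rule 26): 011000000000000
Gen 7 (rule 129): 000011111111111
Gen 8 (rule 26): 000110000000000

Answer: 1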